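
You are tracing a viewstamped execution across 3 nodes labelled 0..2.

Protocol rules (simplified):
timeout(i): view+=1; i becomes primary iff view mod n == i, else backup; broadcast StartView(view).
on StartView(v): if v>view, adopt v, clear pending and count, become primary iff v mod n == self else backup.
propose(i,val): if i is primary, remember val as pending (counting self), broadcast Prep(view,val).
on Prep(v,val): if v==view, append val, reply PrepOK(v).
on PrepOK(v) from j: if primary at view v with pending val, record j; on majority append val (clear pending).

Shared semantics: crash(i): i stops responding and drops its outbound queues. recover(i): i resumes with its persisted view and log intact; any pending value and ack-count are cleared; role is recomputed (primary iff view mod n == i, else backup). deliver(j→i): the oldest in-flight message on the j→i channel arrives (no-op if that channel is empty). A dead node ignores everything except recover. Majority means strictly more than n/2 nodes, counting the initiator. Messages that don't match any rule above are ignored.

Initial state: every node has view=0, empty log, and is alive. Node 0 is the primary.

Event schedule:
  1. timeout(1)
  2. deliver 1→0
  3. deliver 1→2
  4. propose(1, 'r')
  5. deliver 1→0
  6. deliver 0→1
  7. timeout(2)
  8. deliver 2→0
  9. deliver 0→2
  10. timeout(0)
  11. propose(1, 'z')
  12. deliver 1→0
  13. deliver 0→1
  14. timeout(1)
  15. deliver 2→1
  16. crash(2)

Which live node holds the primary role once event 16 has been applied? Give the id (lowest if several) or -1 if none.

step 1 timeout(1): 1={prim,v=1,log=-}
step 2 deliver 1→0: 0={back,v=1,log=-}
step 3 deliver 1→2: 2={back,v=1,log=-}
step 4 propose(1,'r'): —
step 5 deliver 1→0: 0={back,v=1,log=r}
step 6 deliver 0→1: 1={prim,v=1,log=r}
step 7 timeout(2): 2={prim,v=2,log=-}
step 8 deliver 2→0: 0={back,v=2,log=r}
step 9 deliver 0→2: —
step 10 timeout(0): 0={prim,v=3,log=r}
step 11 propose(1,'z'): —
step 12 deliver 1→0: —
step 13 deliver 0→1: 1={back,v=3,log=r}
step 14 timeout(1): 1={prim,v=4,log=r}
step 15 deliver 2→1: —
step 16 crash(2): 2={✗prim,v=2,log=-}

0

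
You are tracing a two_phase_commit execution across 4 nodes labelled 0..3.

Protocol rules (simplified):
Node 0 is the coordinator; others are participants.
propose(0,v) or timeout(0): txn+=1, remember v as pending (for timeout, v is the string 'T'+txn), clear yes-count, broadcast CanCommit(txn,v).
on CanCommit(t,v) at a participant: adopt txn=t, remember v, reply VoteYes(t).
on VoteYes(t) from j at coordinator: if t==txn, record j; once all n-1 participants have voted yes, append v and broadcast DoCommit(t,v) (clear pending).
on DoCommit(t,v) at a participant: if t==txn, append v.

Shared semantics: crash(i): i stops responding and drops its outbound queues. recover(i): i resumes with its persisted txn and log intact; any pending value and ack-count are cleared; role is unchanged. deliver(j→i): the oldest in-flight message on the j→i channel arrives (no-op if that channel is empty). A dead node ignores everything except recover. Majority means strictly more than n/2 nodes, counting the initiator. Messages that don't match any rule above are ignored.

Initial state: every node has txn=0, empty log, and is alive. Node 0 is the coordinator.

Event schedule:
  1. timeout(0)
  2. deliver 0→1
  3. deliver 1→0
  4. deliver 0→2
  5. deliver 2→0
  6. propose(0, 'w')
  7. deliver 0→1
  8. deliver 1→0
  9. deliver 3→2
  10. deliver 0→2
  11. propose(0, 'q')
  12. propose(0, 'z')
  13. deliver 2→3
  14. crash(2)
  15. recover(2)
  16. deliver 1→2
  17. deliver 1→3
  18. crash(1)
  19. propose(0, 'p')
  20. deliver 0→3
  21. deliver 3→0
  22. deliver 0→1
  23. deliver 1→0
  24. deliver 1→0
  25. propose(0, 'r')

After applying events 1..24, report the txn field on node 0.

after 1 — timeout(0): n0:coor/t1/[-]
after 2 — deliver 0→1: n1:part/t1/[-]
after 3 — deliver 1→0: ·
after 4 — deliver 0→2: n2:part/t1/[-]
after 5 — deliver 2→0: ·
after 6 — propose(0,'w'): n0:coor/t2/[-]
after 7 — deliver 0→1: n1:part/t2/[-]
after 8 — deliver 1→0: ·
after 9 — deliver 3→2: ·
after 10 — deliver 0→2: n2:part/t2/[-]
after 11 — propose(0,'q'): n0:coor/t3/[-]
after 12 — propose(0,'z'): n0:coor/t4/[-]
after 13 — deliver 2→3: ·
after 14 — crash(2): n2:✗part/t2/[-]
after 15 — recover(2): n2:part/t2/[-]
after 16 — deliver 1→2: ·
after 17 — deliver 1→3: ·
after 18 — crash(1): n1:✗part/t2/[-]
after 19 — propose(0,'p'): n0:coor/t5/[-]
after 20 — deliver 0→3: n3:part/t1/[-]
after 21 — deliver 3→0: ·
after 22 — deliver 0→1: ·
after 23 — deliver 1→0: ·
after 24 — deliver 1→0: ·

5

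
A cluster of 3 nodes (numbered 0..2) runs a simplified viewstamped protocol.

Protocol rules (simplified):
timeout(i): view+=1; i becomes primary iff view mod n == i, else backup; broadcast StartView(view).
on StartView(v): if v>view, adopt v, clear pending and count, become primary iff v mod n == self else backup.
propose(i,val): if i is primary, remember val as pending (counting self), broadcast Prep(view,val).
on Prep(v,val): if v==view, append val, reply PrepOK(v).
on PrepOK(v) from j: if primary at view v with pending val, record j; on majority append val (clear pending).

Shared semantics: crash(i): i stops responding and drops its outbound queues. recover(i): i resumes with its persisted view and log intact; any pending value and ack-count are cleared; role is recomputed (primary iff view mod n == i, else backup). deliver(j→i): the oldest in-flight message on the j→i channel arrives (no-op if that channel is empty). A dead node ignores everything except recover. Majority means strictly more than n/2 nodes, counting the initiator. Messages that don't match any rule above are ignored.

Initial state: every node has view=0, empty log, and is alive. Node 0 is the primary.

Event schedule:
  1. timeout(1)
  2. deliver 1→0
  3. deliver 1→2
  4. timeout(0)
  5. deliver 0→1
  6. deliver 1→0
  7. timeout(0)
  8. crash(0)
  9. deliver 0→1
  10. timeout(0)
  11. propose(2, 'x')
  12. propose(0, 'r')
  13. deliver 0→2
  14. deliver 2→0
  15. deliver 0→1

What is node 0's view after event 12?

1. timeout(1):  <1:prim v1 ->
2. deliver 1→0:  <0:back v1 ->
3. deliver 1→2:  <2:back v1 ->
4. timeout(0):  <0:back v2 ->
5. deliver 0→1:  <1:back v2 ->
6. deliver 1→0:  nop
7. timeout(0):  <0:prim v3 ->
8. crash(0):  <0:✗prim v3 ->
9. deliver 0→1:  nop
10. timeout(0):  nop
11. propose(2,'x'):  nop
12. propose(0,'r'):  nop

3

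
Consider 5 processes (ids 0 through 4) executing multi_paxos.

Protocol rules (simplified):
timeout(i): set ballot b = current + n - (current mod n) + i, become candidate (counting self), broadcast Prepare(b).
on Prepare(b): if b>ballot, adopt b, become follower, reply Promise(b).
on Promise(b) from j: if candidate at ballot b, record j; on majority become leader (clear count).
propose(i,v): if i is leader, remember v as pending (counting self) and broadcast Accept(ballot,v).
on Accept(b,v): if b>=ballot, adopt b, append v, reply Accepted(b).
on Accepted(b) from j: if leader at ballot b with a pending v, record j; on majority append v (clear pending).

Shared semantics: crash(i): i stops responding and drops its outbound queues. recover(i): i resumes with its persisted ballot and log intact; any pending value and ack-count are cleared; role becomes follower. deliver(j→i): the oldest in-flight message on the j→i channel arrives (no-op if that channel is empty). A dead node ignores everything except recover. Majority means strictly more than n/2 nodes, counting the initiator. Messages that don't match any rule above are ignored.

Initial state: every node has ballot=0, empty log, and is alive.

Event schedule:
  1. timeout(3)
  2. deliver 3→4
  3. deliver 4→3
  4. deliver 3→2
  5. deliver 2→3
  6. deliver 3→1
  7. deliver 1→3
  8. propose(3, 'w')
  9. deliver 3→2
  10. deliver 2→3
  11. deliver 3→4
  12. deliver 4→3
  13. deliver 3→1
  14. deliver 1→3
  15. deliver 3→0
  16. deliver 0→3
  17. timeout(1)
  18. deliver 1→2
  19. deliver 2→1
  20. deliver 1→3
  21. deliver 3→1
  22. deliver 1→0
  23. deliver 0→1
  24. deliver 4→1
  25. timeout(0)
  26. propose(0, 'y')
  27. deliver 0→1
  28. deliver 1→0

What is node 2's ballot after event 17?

1. timeout(3):  <3:cand b8 ->
2. deliver 3→4:  <4:foll b8 ->
3. deliver 4→3:  nop
4. deliver 3→2:  <2:foll b8 ->
5. deliver 2→3:  <3:lead b8 ->
6. deliver 3→1:  <1:foll b8 ->
7. deliver 1→3:  nop
8. propose(3,'w'):  nop
9. deliver 3→2:  <2:foll b8 w>
10. deliver 2→3:  nop
11. deliver 3→4:  <4:foll b8 w>
12. deliver 4→3:  <3:lead b8 w>
13. deliver 3→1:  <1:foll b8 w>
14. deliver 1→3:  nop
15. deliver 3→0:  <0:foll b8 ->
16. deliver 0→3:  nop
17. timeout(1):  <1:cand b11 w>

8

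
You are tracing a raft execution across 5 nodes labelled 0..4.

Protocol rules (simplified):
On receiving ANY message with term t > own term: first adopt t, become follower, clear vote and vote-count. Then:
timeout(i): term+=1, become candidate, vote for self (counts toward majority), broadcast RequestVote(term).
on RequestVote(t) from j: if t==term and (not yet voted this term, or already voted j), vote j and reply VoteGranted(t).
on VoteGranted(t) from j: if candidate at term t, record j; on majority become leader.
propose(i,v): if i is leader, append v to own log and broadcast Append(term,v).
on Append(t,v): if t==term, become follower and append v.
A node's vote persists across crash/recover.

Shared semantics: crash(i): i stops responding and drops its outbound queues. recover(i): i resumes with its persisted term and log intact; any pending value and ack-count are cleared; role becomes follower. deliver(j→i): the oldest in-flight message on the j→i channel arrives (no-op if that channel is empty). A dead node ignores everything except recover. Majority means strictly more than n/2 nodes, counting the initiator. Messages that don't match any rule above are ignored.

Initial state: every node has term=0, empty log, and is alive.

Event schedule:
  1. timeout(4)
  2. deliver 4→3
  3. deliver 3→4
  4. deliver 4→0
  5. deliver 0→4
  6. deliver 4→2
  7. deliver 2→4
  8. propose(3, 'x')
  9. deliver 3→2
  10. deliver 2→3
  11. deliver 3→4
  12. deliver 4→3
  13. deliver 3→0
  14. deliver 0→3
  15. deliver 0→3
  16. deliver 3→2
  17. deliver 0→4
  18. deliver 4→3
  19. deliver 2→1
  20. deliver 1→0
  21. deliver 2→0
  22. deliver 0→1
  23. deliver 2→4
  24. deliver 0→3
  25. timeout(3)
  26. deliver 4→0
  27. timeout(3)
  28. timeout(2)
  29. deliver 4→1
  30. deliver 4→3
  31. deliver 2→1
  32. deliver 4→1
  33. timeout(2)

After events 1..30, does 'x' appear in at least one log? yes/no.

1. timeout(4):  <4:cand t1 ->
2. deliver 4→3:  <3:foll t1 ->
3. deliver 3→4:  nop
4. deliver 4→0:  <0:foll t1 ->
5. deliver 0→4:  <4:lead t1 ->
6. deliver 4→2:  <2:foll t1 ->
7. deliver 2→4:  nop
8. propose(3,'x'):  nop
9. deliver 3→2:  nop
10. deliver 2→3:  nop
11. deliver 3→4:  nop
12. deliver 4→3:  nop
13. deliver 3→0:  nop
14. deliver 0→3:  nop
15. deliver 0→3:  nop
16. deliver 3→2:  nop
17. deliver 0→4:  nop
18. deliver 4→3:  nop
19. deliver 2→1:  nop
20. deliver 1→0:  nop
21. deliver 2→0:  nop
22. deliver 0→1:  nop
23. deliver 2→4:  nop
24. deliver 0→3:  nop
25. timeout(3):  <3:cand t2 ->
26. deliver 4→0:  nop
27. timeout(3):  <3:cand t3 ->
28. timeout(2):  <2:cand t2 ->
29. deliver 4→1:  <1:foll t1 ->
30. deliver 4→3:  nop

no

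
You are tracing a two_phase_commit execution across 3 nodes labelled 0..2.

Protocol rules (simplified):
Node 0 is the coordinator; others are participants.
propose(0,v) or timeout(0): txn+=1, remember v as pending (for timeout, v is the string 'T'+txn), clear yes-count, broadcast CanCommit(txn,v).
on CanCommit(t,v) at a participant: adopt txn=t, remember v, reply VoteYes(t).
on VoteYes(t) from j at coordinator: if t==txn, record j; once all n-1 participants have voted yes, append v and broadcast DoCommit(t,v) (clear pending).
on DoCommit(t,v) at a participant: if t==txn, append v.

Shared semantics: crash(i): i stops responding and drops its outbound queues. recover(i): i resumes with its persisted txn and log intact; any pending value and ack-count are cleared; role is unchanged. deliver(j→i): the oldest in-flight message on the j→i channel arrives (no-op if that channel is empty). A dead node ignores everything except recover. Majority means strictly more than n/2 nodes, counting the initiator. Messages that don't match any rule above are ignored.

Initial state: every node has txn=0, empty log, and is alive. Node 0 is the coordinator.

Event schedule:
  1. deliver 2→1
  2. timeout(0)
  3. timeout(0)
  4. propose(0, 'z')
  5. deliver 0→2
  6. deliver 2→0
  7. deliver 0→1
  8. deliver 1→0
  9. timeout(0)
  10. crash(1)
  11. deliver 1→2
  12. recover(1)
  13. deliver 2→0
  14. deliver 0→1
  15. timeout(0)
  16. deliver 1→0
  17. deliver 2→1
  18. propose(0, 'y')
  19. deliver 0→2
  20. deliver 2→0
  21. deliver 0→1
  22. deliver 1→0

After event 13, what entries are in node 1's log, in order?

e1 deliver 2→1: ·
e2 timeout(0): 0[coor,t=1,-]
e3 timeout(0): 0[coor,t=2,-]
e4 propose(0,'z'): 0[coor,t=3,-]
e5 deliver 0→2: 2[part,t=1,-]
e6 deliver 2→0: ·
e7 deliver 0→1: 1[part,t=1,-]
e8 deliver 1→0: ·
e9 timeout(0): 0[coor,t=4,-]
e10 crash(1): 1[✗part,t=1,-]
e11 deliver 1→2: ·
e12 recover(1): 1[part,t=1,-]
e13 deliver 2→0: ·

empty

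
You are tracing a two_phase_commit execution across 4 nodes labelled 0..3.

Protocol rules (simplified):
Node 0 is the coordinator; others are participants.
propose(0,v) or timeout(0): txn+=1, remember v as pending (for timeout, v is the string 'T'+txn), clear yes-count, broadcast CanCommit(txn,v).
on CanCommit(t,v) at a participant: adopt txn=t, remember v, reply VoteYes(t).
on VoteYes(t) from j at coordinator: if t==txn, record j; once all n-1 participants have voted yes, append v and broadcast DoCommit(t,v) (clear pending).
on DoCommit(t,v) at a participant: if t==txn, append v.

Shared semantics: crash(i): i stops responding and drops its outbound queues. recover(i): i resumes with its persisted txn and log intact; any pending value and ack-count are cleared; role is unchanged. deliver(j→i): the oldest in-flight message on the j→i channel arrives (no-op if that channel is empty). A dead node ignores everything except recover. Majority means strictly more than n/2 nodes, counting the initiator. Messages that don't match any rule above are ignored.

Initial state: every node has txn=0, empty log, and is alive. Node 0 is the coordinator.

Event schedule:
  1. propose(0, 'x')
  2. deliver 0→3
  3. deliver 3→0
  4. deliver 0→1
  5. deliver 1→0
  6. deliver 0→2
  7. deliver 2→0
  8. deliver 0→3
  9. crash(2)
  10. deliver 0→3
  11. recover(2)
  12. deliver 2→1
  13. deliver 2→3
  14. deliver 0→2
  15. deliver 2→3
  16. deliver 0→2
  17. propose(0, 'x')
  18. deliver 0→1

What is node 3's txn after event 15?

1

e1 propose(0,'x'): 0[coor,t=1,-]
e2 deliver 0→3: 3[part,t=1,-]
e3 deliver 3→0: ·
e4 deliver 0→1: 1[part,t=1,-]
e5 deliver 1→0: ·
e6 deliver 0→2: 2[part,t=1,-]
e7 deliver 2→0: 0[coor,t=1,x]
e8 deliver 0→3: 3[part,t=1,x]
e9 crash(2): 2[✗part,t=1,-]
e10 deliver 0→3: ·
e11 recover(2): 2[part,t=1,-]
e12 deliver 2→1: ·
e13 deliver 2→3: ·
e14 deliver 0→2: 2[part,t=1,x]
e15 deliver 2→3: ·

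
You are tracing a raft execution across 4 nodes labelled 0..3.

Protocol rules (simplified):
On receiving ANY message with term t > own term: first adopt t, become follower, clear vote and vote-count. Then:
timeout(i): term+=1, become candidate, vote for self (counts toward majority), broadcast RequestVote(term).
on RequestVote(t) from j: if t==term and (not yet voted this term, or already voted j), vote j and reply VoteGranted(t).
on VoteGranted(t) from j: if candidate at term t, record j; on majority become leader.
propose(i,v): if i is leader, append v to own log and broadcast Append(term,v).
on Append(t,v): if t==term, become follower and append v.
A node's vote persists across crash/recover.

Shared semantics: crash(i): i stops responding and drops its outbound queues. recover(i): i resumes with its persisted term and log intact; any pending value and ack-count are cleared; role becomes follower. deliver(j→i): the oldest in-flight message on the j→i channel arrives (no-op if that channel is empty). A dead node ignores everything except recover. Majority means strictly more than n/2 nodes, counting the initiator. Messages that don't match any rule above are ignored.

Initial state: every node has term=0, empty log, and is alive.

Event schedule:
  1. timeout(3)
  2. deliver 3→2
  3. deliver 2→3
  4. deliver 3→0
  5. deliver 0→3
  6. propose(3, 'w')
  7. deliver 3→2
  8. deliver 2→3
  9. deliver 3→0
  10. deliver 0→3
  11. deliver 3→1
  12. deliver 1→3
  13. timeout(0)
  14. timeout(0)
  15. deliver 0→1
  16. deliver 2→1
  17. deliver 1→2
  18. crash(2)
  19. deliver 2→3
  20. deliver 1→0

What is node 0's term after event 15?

after 1 — timeout(3): n3:cand/t1/[-]
after 2 — deliver 3→2: n2:foll/t1/[-]
after 3 — deliver 2→3: ·
after 4 — deliver 3→0: n0:foll/t1/[-]
after 5 — deliver 0→3: n3:lead/t1/[-]
after 6 — propose(3,'w'): n3:lead/t1/[w]
after 7 — deliver 3→2: n2:foll/t1/[w]
after 8 — deliver 2→3: ·
after 9 — deliver 3→0: n0:foll/t1/[w]
after 10 — deliver 0→3: ·
after 11 — deliver 3→1: n1:foll/t1/[-]
after 12 — deliver 1→3: ·
after 13 — timeout(0): n0:cand/t2/[w]
after 14 — timeout(0): n0:cand/t3/[w]
after 15 — deliver 0→1: n1:foll/t2/[-]

3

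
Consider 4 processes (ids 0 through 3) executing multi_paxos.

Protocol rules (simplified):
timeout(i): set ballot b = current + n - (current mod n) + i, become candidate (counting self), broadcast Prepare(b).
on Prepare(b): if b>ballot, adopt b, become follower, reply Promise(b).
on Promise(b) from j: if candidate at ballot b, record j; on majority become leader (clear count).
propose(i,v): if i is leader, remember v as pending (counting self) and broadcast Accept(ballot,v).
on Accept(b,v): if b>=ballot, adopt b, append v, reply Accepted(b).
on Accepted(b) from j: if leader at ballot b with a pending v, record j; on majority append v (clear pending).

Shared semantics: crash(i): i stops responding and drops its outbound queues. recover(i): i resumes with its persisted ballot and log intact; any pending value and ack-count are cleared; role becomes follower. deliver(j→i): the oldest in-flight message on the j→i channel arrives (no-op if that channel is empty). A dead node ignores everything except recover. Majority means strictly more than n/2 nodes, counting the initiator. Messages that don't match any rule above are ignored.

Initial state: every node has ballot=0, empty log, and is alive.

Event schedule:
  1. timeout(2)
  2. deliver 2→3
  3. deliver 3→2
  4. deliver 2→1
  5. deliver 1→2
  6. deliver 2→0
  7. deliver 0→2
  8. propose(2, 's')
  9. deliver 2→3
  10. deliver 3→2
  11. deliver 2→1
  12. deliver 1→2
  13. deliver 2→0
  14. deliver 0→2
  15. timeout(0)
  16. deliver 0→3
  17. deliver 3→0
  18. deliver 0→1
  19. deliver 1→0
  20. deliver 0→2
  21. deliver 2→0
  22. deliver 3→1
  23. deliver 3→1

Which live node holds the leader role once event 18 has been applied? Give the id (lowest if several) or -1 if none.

2

e1 timeout(2): 2[cand,b=6,-]
e2 deliver 2→3: 3[foll,b=6,-]
e3 deliver 3→2: ·
e4 deliver 2→1: 1[foll,b=6,-]
e5 deliver 1→2: 2[lead,b=6,-]
e6 deliver 2→0: 0[foll,b=6,-]
e7 deliver 0→2: ·
e8 propose(2,'s'): ·
e9 deliver 2→3: 3[foll,b=6,s]
e10 deliver 3→2: ·
e11 deliver 2→1: 1[foll,b=6,s]
e12 deliver 1→2: 2[lead,b=6,s]
e13 deliver 2→0: 0[foll,b=6,s]
e14 deliver 0→2: ·
e15 timeout(0): 0[cand,b=8,s]
e16 deliver 0→3: 3[foll,b=8,s]
e17 deliver 3→0: ·
e18 deliver 0→1: 1[foll,b=8,s]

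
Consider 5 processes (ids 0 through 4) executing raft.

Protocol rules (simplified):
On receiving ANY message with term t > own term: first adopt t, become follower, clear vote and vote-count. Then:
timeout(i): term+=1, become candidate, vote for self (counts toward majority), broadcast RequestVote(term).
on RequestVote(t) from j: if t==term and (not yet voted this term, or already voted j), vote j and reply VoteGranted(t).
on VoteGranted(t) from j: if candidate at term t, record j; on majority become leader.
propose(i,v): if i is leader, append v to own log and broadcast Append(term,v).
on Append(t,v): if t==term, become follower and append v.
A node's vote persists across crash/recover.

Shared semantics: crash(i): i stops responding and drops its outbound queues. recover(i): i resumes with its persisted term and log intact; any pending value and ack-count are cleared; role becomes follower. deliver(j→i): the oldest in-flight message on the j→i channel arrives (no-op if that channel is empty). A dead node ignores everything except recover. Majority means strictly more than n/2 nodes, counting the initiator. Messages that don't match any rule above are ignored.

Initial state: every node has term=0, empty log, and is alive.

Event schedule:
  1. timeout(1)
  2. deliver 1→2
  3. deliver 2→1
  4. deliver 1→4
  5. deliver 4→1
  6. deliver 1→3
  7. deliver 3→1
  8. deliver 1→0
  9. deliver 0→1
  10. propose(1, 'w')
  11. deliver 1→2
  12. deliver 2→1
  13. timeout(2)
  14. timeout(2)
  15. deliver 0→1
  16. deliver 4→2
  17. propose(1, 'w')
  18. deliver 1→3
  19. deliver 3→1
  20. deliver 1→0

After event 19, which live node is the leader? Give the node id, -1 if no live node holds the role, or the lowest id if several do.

1

step 1 timeout(1): 1={cand,t=1,log=-}
step 2 deliver 1→2: 2={foll,t=1,log=-}
step 3 deliver 2→1: —
step 4 deliver 1→4: 4={foll,t=1,log=-}
step 5 deliver 4→1: 1={lead,t=1,log=-}
step 6 deliver 1→3: 3={foll,t=1,log=-}
step 7 deliver 3→1: —
step 8 deliver 1→0: 0={foll,t=1,log=-}
step 9 deliver 0→1: —
step 10 propose(1,'w'): 1={lead,t=1,log=w}
step 11 deliver 1→2: 2={foll,t=1,log=w}
step 12 deliver 2→1: —
step 13 timeout(2): 2={cand,t=2,log=w}
step 14 timeout(2): 2={cand,t=3,log=w}
step 15 deliver 0→1: —
step 16 deliver 4→2: —
step 17 propose(1,'w'): 1={lead,t=1,log=w,w}
step 18 deliver 1→3: 3={foll,t=1,log=w}
step 19 deliver 3→1: —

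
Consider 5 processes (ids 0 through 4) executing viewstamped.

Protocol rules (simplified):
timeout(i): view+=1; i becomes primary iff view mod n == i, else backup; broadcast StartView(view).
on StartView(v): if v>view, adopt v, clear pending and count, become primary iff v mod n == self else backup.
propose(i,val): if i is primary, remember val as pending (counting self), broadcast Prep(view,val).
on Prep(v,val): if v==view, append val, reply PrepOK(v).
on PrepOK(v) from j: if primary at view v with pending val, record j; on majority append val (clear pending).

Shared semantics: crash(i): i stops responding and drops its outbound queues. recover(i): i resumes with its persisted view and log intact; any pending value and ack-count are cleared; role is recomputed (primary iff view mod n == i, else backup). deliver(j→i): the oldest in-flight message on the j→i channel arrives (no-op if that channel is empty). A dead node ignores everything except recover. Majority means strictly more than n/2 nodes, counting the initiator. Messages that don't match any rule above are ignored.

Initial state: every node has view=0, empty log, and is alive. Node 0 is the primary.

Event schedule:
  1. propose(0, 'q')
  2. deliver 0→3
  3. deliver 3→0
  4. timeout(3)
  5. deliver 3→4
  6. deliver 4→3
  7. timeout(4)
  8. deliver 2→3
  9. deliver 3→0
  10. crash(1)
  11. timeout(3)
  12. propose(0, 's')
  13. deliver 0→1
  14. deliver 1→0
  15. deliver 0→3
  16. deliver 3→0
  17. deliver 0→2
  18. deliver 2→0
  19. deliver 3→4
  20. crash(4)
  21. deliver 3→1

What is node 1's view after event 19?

0

[1] propose(0,'q') → ∅
[2] deliver 0→3 → N3(back v0 [q])
[3] deliver 3→0 → ∅
[4] timeout(3) → N3(back v1 [q])
[5] deliver 3→4 → N4(back v1 [-])
[6] deliver 4→3 → ∅
[7] timeout(4) → N4(back v2 [-])
[8] deliver 2→3 → ∅
[9] deliver 3→0 → N0(back v1 [-])
[10] crash(1) → N1(✗back v0 [-])
[11] timeout(3) → N3(back v2 [q])
[12] propose(0,'s') → ∅
[13] deliver 0→1 → ∅
[14] deliver 1→0 → ∅
[15] deliver 0→3 → ∅
[16] deliver 3→0 → N0(back v2 [-])
[17] deliver 0→2 → N2(back v0 [q])
[18] deliver 2→0 → ∅
[19] deliver 3→4 → ∅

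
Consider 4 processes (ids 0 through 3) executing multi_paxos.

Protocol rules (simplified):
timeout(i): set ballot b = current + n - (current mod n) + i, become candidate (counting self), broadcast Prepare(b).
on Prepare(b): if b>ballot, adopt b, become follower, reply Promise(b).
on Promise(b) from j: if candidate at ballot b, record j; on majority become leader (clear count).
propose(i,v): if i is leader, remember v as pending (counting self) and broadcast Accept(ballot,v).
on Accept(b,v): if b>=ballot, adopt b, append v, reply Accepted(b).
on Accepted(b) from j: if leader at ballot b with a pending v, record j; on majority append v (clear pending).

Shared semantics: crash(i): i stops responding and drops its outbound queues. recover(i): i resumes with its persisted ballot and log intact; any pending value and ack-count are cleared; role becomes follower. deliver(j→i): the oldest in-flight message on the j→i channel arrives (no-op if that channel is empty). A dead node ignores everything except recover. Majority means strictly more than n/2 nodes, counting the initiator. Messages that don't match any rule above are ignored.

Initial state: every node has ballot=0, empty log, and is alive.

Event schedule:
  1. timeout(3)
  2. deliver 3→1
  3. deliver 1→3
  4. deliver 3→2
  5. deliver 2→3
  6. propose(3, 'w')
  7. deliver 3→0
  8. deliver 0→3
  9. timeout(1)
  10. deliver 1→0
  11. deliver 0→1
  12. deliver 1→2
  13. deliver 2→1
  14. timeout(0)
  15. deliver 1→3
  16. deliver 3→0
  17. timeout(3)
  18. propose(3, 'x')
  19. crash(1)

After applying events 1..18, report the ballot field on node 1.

9

e1 timeout(3): 3[cand,b=7,-]
e2 deliver 3→1: 1[foll,b=7,-]
e3 deliver 1→3: ·
e4 deliver 3→2: 2[foll,b=7,-]
e5 deliver 2→3: 3[lead,b=7,-]
e6 propose(3,'w'): ·
e7 deliver 3→0: 0[foll,b=7,-]
e8 deliver 0→3: ·
e9 timeout(1): 1[cand,b=9,-]
e10 deliver 1→0: 0[foll,b=9,-]
e11 deliver 0→1: ·
e12 deliver 1→2: 2[foll,b=9,-]
e13 deliver 2→1: 1[lead,b=9,-]
e14 timeout(0): 0[cand,b=12,-]
e15 deliver 1→3: 3[foll,b=9,-]
e16 deliver 3→0: ·
e17 timeout(3): 3[cand,b=15,-]
e18 propose(3,'x'): ·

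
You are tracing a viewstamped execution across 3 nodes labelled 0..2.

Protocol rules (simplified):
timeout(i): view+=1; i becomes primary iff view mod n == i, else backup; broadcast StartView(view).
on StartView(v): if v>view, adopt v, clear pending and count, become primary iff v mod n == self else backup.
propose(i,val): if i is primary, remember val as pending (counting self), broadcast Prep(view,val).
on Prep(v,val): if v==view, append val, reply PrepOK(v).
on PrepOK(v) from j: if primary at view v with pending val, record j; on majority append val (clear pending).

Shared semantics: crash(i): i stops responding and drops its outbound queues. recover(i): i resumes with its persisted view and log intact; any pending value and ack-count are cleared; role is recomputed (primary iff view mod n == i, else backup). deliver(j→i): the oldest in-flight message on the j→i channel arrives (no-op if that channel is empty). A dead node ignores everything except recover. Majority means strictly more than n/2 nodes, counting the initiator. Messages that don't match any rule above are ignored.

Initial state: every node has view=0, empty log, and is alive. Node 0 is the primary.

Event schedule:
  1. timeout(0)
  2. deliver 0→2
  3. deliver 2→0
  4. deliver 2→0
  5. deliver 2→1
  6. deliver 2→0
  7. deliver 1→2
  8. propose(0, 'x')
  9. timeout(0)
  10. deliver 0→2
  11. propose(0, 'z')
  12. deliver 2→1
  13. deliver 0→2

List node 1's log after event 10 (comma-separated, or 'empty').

empty

1. timeout(0):  <0:back v1 ->
2. deliver 0→2:  <2:back v1 ->
3. deliver 2→0:  nop
4. deliver 2→0:  nop
5. deliver 2→1:  nop
6. deliver 2→0:  nop
7. deliver 1→2:  nop
8. propose(0,'x'):  nop
9. timeout(0):  <0:back v2 ->
10. deliver 0→2:  <2:prim v2 ->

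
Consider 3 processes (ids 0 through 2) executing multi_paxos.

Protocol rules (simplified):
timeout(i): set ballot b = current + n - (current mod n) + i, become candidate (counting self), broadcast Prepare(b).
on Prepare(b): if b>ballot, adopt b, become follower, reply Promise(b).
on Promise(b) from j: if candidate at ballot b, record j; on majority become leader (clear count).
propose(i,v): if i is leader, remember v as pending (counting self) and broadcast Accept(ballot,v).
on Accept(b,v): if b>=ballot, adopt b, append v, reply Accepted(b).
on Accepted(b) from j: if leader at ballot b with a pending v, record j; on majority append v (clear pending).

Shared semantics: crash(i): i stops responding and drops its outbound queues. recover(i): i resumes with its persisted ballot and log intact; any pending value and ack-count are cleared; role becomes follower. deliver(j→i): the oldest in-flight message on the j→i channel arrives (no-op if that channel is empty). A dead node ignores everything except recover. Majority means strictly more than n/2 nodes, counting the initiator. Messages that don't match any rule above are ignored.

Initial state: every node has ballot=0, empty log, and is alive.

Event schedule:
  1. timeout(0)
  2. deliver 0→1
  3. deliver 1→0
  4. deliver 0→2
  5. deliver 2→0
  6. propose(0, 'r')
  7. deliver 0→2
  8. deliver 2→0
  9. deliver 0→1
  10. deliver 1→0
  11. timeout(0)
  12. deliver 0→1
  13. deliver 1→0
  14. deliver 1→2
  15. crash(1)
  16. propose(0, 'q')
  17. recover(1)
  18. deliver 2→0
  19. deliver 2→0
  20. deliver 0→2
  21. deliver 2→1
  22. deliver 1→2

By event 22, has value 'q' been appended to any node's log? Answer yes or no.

no

step 1 timeout(0): 0={cand,b=3,log=-}
step 2 deliver 0→1: 1={foll,b=3,log=-}
step 3 deliver 1→0: 0={lead,b=3,log=-}
step 4 deliver 0→2: 2={foll,b=3,log=-}
step 5 deliver 2→0: —
step 6 propose(0,'r'): —
step 7 deliver 0→2: 2={foll,b=3,log=r}
step 8 deliver 2→0: 0={lead,b=3,log=r}
step 9 deliver 0→1: 1={foll,b=3,log=r}
step 10 deliver 1→0: —
step 11 timeout(0): 0={cand,b=6,log=r}
step 12 deliver 0→1: 1={foll,b=6,log=r}
step 13 deliver 1→0: 0={lead,b=6,log=r}
step 14 deliver 1→2: —
step 15 crash(1): 1={✗foll,b=6,log=r}
step 16 propose(0,'q'): —
step 17 recover(1): 1={foll,b=6,log=r}
step 18 deliver 2→0: —
step 19 deliver 2→0: —
step 20 deliver 0→2: 2={foll,b=6,log=r}
step 21 deliver 2→1: —
step 22 deliver 1→2: —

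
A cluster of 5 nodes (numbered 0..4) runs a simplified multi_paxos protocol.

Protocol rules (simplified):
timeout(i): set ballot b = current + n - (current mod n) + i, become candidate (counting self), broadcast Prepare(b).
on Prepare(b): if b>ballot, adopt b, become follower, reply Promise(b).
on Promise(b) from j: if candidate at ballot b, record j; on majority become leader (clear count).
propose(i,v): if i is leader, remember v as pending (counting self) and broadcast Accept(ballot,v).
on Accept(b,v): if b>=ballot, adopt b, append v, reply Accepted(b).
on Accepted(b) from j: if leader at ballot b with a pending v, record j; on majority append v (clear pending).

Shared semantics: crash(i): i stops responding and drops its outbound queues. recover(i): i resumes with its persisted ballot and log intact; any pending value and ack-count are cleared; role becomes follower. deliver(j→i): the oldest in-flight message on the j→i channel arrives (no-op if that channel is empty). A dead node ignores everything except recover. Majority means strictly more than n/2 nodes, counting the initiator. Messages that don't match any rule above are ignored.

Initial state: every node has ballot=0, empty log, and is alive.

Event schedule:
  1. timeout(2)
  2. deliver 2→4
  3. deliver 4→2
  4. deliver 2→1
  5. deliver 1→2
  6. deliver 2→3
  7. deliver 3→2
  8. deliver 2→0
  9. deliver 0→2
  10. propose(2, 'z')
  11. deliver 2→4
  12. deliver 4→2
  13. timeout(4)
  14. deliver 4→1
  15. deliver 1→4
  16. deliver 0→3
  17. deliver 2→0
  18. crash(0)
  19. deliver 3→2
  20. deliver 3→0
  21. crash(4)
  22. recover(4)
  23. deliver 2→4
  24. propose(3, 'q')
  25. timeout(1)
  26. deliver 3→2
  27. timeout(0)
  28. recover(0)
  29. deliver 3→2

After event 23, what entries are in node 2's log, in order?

e1 timeout(2): 2[cand,b=7,-]
e2 deliver 2→4: 4[foll,b=7,-]
e3 deliver 4→2: ·
e4 deliver 2→1: 1[foll,b=7,-]
e5 deliver 1→2: 2[lead,b=7,-]
e6 deliver 2→3: 3[foll,b=7,-]
e7 deliver 3→2: ·
e8 deliver 2→0: 0[foll,b=7,-]
e9 deliver 0→2: ·
e10 propose(2,'z'): ·
e11 deliver 2→4: 4[foll,b=7,z]
e12 deliver 4→2: ·
e13 timeout(4): 4[cand,b=14,z]
e14 deliver 4→1: 1[foll,b=14,-]
e15 deliver 1→4: ·
e16 deliver 0→3: ·
e17 deliver 2→0: 0[foll,b=7,z]
e18 crash(0): 0[✗foll,b=7,z]
e19 deliver 3→2: ·
e20 deliver 3→0: ·
e21 crash(4): 4[✗cand,b=14,z]
e22 recover(4): 4[foll,b=14,z]
e23 deliver 2→4: ·

empty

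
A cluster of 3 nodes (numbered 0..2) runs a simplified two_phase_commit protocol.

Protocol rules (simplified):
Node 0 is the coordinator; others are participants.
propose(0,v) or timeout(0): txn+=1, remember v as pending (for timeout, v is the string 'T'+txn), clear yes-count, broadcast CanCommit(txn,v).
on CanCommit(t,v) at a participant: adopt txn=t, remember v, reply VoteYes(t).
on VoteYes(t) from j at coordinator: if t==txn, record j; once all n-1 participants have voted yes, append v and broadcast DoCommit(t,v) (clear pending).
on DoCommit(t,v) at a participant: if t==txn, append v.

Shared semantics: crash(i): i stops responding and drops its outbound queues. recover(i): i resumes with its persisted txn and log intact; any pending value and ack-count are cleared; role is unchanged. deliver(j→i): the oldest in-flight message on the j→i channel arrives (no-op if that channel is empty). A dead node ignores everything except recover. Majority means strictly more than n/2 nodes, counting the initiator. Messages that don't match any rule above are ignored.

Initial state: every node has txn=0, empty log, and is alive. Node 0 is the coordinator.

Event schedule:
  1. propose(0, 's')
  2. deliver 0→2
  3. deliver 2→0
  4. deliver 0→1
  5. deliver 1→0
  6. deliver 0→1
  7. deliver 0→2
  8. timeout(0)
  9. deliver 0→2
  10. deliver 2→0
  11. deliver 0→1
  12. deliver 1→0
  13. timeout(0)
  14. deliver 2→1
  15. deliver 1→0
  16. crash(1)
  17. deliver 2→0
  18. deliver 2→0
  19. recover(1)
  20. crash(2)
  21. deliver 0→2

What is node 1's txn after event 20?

2

1. propose(0,'s'):  <0:coor t1 ->
2. deliver 0→2:  <2:part t1 ->
3. deliver 2→0:  nop
4. deliver 0→1:  <1:part t1 ->
5. deliver 1→0:  <0:coor t1 s>
6. deliver 0→1:  <1:part t1 s>
7. deliver 0→2:  <2:part t1 s>
8. timeout(0):  <0:coor t2 s>
9. deliver 0→2:  <2:part t2 s>
10. deliver 2→0:  nop
11. deliver 0→1:  <1:part t2 s>
12. deliver 1→0:  <0:coor t2 s,T2>
13. timeout(0):  <0:coor t3 s,T2>
14. deliver 2→1:  nop
15. deliver 1→0:  nop
16. crash(1):  <1:✗part t2 s>
17. deliver 2→0:  nop
18. deliver 2→0:  nop
19. recover(1):  <1:part t2 s>
20. crash(2):  <2:✗part t2 s>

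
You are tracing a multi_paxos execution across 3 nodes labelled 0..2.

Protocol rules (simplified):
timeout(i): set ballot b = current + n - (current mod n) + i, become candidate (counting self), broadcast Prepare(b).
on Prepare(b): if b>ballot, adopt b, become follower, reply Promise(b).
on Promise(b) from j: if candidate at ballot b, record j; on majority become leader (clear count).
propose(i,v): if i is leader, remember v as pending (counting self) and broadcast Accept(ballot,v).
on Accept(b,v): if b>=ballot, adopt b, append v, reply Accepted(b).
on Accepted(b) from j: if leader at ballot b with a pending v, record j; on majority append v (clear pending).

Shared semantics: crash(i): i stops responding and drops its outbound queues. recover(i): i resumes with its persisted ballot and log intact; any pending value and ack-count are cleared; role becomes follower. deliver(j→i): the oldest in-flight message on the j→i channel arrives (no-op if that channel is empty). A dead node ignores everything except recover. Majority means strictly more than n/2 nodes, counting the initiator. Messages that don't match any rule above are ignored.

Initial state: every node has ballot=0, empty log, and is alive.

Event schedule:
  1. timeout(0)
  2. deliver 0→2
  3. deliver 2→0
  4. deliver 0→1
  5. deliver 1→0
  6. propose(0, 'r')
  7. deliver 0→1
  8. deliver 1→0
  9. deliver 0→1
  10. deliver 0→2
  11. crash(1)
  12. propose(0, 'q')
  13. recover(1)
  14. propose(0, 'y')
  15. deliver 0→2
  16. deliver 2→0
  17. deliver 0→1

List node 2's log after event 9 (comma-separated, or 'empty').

[1] timeout(0) → N0(cand b3 [-])
[2] deliver 0→2 → N2(foll b3 [-])
[3] deliver 2→0 → N0(lead b3 [-])
[4] deliver 0→1 → N1(foll b3 [-])
[5] deliver 1→0 → ∅
[6] propose(0,'r') → ∅
[7] deliver 0→1 → N1(foll b3 [r])
[8] deliver 1→0 → N0(lead b3 [r])
[9] deliver 0→1 → ∅

empty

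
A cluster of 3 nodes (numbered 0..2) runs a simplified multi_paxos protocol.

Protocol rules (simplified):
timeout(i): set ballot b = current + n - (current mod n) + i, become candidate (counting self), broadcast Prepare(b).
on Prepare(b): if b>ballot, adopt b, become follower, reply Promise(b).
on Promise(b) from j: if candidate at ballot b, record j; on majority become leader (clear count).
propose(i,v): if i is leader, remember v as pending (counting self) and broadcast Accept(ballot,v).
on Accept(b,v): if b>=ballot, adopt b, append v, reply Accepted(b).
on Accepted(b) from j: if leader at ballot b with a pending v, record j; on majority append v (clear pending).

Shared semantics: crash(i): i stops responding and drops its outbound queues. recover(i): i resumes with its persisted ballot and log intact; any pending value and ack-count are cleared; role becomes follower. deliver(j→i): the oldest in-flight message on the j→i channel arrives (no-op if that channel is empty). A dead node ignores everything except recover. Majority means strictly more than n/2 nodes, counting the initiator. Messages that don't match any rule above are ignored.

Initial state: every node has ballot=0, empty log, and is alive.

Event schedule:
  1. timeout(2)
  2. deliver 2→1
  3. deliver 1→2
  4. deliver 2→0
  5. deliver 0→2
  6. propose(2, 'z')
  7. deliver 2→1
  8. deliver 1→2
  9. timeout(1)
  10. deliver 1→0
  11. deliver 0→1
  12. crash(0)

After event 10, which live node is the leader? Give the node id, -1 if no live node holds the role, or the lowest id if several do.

2

after 1 — timeout(2): n2:cand/b5/[-]
after 2 — deliver 2→1: n1:foll/b5/[-]
after 3 — deliver 1→2: n2:lead/b5/[-]
after 4 — deliver 2→0: n0:foll/b5/[-]
after 5 — deliver 0→2: ·
after 6 — propose(2,'z'): ·
after 7 — deliver 2→1: n1:foll/b5/[z]
after 8 — deliver 1→2: n2:lead/b5/[z]
after 9 — timeout(1): n1:cand/b7/[z]
after 10 — deliver 1→0: n0:foll/b7/[-]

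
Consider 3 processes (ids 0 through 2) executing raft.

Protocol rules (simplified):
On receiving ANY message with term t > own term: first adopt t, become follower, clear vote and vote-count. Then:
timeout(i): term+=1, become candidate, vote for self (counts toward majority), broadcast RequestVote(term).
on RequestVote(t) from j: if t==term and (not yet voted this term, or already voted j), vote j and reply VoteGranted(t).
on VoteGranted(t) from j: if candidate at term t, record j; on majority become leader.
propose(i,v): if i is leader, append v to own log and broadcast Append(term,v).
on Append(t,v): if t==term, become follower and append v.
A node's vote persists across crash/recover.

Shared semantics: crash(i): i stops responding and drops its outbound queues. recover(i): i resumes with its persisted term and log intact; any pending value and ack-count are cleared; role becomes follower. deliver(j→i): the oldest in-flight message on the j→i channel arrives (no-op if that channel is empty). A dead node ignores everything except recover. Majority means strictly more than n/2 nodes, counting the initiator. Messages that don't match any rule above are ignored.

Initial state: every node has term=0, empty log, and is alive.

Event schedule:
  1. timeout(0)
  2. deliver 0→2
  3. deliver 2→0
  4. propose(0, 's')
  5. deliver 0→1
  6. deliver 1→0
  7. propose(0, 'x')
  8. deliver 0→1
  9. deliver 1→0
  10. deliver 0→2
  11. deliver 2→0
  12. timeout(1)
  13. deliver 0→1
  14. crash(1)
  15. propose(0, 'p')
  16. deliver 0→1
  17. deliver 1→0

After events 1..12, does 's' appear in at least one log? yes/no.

e1 timeout(0): 0[cand,t=1,-]
e2 deliver 0→2: 2[foll,t=1,-]
e3 deliver 2→0: 0[lead,t=1,-]
e4 propose(0,'s'): 0[lead,t=1,s]
e5 deliver 0→1: 1[foll,t=1,-]
e6 deliver 1→0: ·
e7 propose(0,'x'): 0[lead,t=1,s,x]
e8 deliver 0→1: 1[foll,t=1,s]
e9 deliver 1→0: ·
e10 deliver 0→2: 2[foll,t=1,s]
e11 deliver 2→0: ·
e12 timeout(1): 1[cand,t=2,s]

yes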